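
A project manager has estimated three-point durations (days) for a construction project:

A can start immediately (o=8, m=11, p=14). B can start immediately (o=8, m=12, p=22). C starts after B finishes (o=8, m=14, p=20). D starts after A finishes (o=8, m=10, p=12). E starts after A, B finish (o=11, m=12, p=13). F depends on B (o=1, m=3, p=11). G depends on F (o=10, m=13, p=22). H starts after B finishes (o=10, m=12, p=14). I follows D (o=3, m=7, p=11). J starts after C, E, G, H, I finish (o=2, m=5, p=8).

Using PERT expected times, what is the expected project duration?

36 days

te_A = (8 + 4·11 + 14)/6 = 66/6 = 11
te_B = (8 + 4·12 + 22)/6 = 78/6 = 13
te_C = (8 + 4·14 + 20)/6 = 84/6 = 14
te_D = (8 + 4·10 + 12)/6 = 60/6 = 10
te_E = (11 + 4·12 + 13)/6 = 72/6 = 12
te_F = (1 + 4·3 + 11)/6 = 24/6 = 4
te_G = (10 + 4·13 + 22)/6 = 84/6 = 14
te_H = (10 + 4·12 + 14)/6 = 72/6 = 12
te_I = (3 + 4·7 + 11)/6 = 42/6 = 7
te_J = (2 + 4·5 + 8)/6 = 30/6 = 5

Forward pass:
ES_A = 0; EF_A = 11
ES_B = 0; EF_B = 13
ES_C = 13; EF_C = 13+14 = 27
ES_D = 11; EF_D = 11+10 = 21
ES_E = max(EF_A=11, EF_B=13) = 13; EF_E = 13+12 = 25
ES_F = 13; EF_F = 13+4 = 17
ES_G = 17; EF_G = 17+14 = 31
ES_H = 13; EF_H = 13+12 = 25
ES_I = 21; EF_I = 21+7 = 28
ES_J = max(EF_C=27, EF_E=25, EF_G=31, EF_H=25, EF_I=28) = 31; EF_J = 31+5 = 36
Expected project duration μ = 36 days. Critical path: B → F → G → J.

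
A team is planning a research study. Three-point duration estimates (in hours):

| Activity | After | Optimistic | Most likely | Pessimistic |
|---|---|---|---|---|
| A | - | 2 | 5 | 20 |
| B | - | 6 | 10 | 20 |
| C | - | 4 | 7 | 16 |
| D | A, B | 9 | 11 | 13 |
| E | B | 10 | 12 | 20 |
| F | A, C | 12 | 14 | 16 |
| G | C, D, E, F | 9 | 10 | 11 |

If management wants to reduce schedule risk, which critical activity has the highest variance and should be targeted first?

B

te_A = (2 + 4·5 + 20)/6 = 42/6 = 7; σ²_A = ((20−2)/6)² = 9.000
te_B = (6 + 4·10 + 20)/6 = 66/6 = 11; σ²_B = ((20−6)/6)² = 5.444
te_C = (4 + 4·7 + 16)/6 = 48/6 = 8; σ²_C = ((16−4)/6)² = 4.000
te_D = (9 + 4·11 + 13)/6 = 66/6 = 11; σ²_D = ((13−9)/6)² = 0.444
te_E = (10 + 4·12 + 20)/6 = 78/6 = 13; σ²_E = ((20−10)/6)² = 2.778
te_F = (12 + 4·14 + 16)/6 = 84/6 = 14; σ²_F = ((16−12)/6)² = 0.444
te_G = (9 + 4·10 + 11)/6 = 60/6 = 10; σ²_G = ((11−9)/6)² = 0.111

Forward pass:
ES_A = 0; EF_A = 7
ES_B = 0; EF_B = 11
ES_C = 0; EF_C = 8
ES_D = max(EF_A=7, EF_B=11) = 11; EF_D = 11+11 = 22
ES_E = 11; EF_E = 11+13 = 24
ES_F = max(EF_A=7, EF_C=8) = 8; EF_F = 8+14 = 22
ES_G = max(EF_C=8, EF_D=22, EF_E=24, EF_F=22) = 24; EF_G = 24+10 = 34
Expected project duration μ = 34 hours. Critical path: B → E → G.

Variances on critical path: σ²_B=5.444, σ²_E=2.778, σ²_G=0.111.
Largest is σ²_B = 5.444.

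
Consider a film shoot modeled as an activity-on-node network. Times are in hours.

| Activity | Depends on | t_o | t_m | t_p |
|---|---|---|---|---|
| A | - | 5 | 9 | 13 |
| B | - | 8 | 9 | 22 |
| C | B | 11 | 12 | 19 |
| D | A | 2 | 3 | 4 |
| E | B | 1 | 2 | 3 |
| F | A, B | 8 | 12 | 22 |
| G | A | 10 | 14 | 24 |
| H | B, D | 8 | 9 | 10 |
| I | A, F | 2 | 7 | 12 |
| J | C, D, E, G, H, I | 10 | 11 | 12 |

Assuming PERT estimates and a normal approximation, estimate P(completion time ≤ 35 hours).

te_A = (5 + 4·9 + 13)/6 = 54/6 = 9; σ²_A = ((13−5)/6)² = 1.778
te_B = (8 + 4·9 + 22)/6 = 66/6 = 11; σ²_B = ((22−8)/6)² = 5.444
te_C = (11 + 4·12 + 19)/6 = 78/6 = 13; σ²_C = ((19−11)/6)² = 1.778
te_D = (2 + 4·3 + 4)/6 = 18/6 = 3; σ²_D = ((4−2)/6)² = 0.111
te_E = (1 + 4·2 + 3)/6 = 12/6 = 2; σ²_E = ((3−1)/6)² = 0.111
te_F = (8 + 4·12 + 22)/6 = 78/6 = 13; σ²_F = ((22−8)/6)² = 5.444
te_G = (10 + 4·14 + 24)/6 = 90/6 = 15; σ²_G = ((24−10)/6)² = 5.444
te_H = (8 + 4·9 + 10)/6 = 54/6 = 9; σ²_H = ((10−8)/6)² = 0.111
te_I = (2 + 4·7 + 12)/6 = 42/6 = 7; σ²_I = ((12−2)/6)² = 2.778
te_J = (10 + 4·11 + 12)/6 = 66/6 = 11; σ²_J = ((12−10)/6)² = 0.111

Forward pass:
ES_A = 0; EF_A = 9
ES_B = 0; EF_B = 11
ES_C = 11; EF_C = 11+13 = 24
ES_D = 9; EF_D = 9+3 = 12
ES_E = 11; EF_E = 11+2 = 13
ES_F = max(EF_A=9, EF_B=11) = 11; EF_F = 11+13 = 24
ES_G = 9; EF_G = 9+15 = 24
ES_H = max(EF_B=11, EF_D=12) = 12; EF_H = 12+9 = 21
ES_I = max(EF_A=9, EF_F=24) = 24; EF_I = 24+7 = 31
ES_J = max(EF_C=24, EF_D=12, EF_E=13, EF_G=24, EF_H=21, EF_I=31) = 31; EF_J = 31+11 = 42
Expected project duration μ = 42 hours. Critical path: B → F → I → J.

Variance along critical path = 5.444 + 5.444 + 2.778 + 0.111 = 13.778; σ = √13.778 = 3.712 hours.
Z = (35 − 42) / 3.712 = -1.886
P(T ≤ 35) = Φ(-1.886) ≈ 0.030

0.030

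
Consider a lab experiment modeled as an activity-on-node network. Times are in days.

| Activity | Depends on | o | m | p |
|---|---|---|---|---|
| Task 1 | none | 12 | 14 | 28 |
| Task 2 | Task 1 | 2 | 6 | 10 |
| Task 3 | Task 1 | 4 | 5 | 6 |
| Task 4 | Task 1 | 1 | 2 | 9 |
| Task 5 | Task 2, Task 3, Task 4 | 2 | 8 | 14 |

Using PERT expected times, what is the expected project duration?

te_Task 1 = (12 + 4·14 + 28)/6 = 96/6 = 16
te_Task 2 = (2 + 4·6 + 10)/6 = 36/6 = 6
te_Task 3 = (4 + 4·5 + 6)/6 = 30/6 = 5
te_Task 4 = (1 + 4·2 + 9)/6 = 18/6 = 3
te_Task 5 = (2 + 4·8 + 14)/6 = 48/6 = 8

Forward pass:
ES_Task 1 = 0; EF_Task 1 = 16
ES_Task 2 = 16; EF_Task 2 = 16+6 = 22
ES_Task 3 = 16; EF_Task 3 = 16+5 = 21
ES_Task 4 = 16; EF_Task 4 = 16+3 = 19
ES_Task 5 = max(EF_Task 2=22, EF_Task 3=21, EF_Task 4=19) = 22; EF_Task 5 = 22+8 = 30
Expected project duration μ = 30 days. Critical path: Task 1 → Task 2 → Task 5.

30 days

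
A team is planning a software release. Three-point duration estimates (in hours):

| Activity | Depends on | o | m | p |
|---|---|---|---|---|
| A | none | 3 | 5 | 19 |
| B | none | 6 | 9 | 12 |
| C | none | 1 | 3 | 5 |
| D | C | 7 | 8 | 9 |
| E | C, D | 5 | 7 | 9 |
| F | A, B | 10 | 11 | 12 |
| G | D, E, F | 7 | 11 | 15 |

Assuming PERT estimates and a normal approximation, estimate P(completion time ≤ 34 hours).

0.961

te_A = (3 + 4·5 + 19)/6 = 42/6 = 7; σ²_A = ((19−3)/6)² = 7.111
te_B = (6 + 4·9 + 12)/6 = 54/6 = 9; σ²_B = ((12−6)/6)² = 1.000
te_C = (1 + 4·3 + 5)/6 = 18/6 = 3; σ²_C = ((5−1)/6)² = 0.444
te_D = (7 + 4·8 + 9)/6 = 48/6 = 8; σ²_D = ((9−7)/6)² = 0.111
te_E = (5 + 4·7 + 9)/6 = 42/6 = 7; σ²_E = ((9−5)/6)² = 0.444
te_F = (10 + 4·11 + 12)/6 = 66/6 = 11; σ²_F = ((12−10)/6)² = 0.111
te_G = (7 + 4·11 + 15)/6 = 66/6 = 11; σ²_G = ((15−7)/6)² = 1.778

Forward pass:
ES_A = 0; EF_A = 7
ES_B = 0; EF_B = 9
ES_C = 0; EF_C = 3
ES_D = 3; EF_D = 3+8 = 11
ES_E = max(EF_C=3, EF_D=11) = 11; EF_E = 11+7 = 18
ES_F = max(EF_A=7, EF_B=9) = 9; EF_F = 9+11 = 20
ES_G = max(EF_D=11, EF_E=18, EF_F=20) = 20; EF_G = 20+11 = 31
Expected project duration μ = 31 hours. Critical path: B → F → G.

Variance along critical path = 1.000 + 0.111 + 1.778 = 2.889; σ = √2.889 = 1.700 hours.
Z = (34 − 31) / 1.700 = 1.765
P(T ≤ 34) = Φ(1.765) ≈ 0.961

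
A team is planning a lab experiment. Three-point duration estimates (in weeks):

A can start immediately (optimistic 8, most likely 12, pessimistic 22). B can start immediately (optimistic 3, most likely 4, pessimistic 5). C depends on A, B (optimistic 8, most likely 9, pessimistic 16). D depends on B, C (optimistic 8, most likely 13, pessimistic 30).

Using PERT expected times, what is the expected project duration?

38 weeks

te_A = (8 + 4·12 + 22)/6 = 78/6 = 13
te_B = (3 + 4·4 + 5)/6 = 24/6 = 4
te_C = (8 + 4·9 + 16)/6 = 60/6 = 10
te_D = (8 + 4·13 + 30)/6 = 90/6 = 15

Forward pass:
ES_A = 0; EF_A = 13
ES_B = 0; EF_B = 4
ES_C = max(EF_A=13, EF_B=4) = 13; EF_C = 13+10 = 23
ES_D = max(EF_B=4, EF_C=23) = 23; EF_D = 23+15 = 38
Expected project duration μ = 38 weeks. Critical path: A → C → D.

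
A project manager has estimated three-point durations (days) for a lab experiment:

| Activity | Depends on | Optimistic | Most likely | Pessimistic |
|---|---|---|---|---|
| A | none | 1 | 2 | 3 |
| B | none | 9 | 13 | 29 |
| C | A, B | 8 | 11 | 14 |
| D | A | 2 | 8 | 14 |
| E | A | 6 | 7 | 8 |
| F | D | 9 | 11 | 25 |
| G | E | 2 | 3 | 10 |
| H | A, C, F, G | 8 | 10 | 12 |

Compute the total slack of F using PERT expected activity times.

te_A = (1 + 4·2 + 3)/6 = 12/6 = 2
te_B = (9 + 4·13 + 29)/6 = 90/6 = 15
te_C = (8 + 4·11 + 14)/6 = 66/6 = 11
te_D = (2 + 4·8 + 14)/6 = 48/6 = 8
te_E = (6 + 4·7 + 8)/6 = 42/6 = 7
te_F = (9 + 4·11 + 25)/6 = 78/6 = 13
te_G = (2 + 4·3 + 10)/6 = 24/6 = 4
te_H = (8 + 4·10 + 12)/6 = 60/6 = 10

Forward pass:
ES_A = 0; EF_A = 2
ES_B = 0; EF_B = 15
ES_C = max(EF_A=2, EF_B=15) = 15; EF_C = 15+11 = 26
ES_D = 2; EF_D = 2+8 = 10
ES_E = 2; EF_E = 2+7 = 9
ES_F = 10; EF_F = 10+13 = 23
ES_G = 9; EF_G = 9+4 = 13
ES_H = max(EF_A=2, EF_C=26, EF_F=23, EF_G=13) = 26; EF_H = 26+10 = 36
Expected project duration μ = 36 days. Critical path: B → C → H.

Backward pass:
LF_H = 36; LS_H = 36−10 = 26
LF_G = LS_H = 26; LS_G = 26−4 = 22
LF_F = LS_H = 26; LS_F = 26−13 = 13
LF_E = LS_G = 22; LS_E = 22−7 = 15
LF_D = LS_F = 13; LS_D = 13−8 = 5
LF_C = LS_H = 26; LS_C = 26−11 = 15
LF_B = LS_C = 15; LS_B = 15−15 = 0
LF_A = min(LS_C=15, LS_D=5, LS_E=15, LS_H=26) = 5; LS_A = 5−2 = 3
Slack_F = LS_F − ES_F = 13 − 10 = 3

3 days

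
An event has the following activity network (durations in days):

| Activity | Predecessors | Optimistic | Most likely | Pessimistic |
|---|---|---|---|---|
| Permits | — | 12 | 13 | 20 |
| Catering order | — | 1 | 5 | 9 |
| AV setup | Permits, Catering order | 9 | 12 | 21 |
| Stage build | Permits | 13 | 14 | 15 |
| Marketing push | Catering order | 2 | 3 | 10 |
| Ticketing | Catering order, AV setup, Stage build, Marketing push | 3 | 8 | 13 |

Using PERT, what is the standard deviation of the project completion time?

2.16 days

te_Permits = (12 + 4·13 + 20)/6 = 84/6 = 14; σ²_Permits = ((20−12)/6)² = 1.778
te_Catering order = (1 + 4·5 + 9)/6 = 30/6 = 5; σ²_Catering order = ((9−1)/6)² = 1.778
te_AV setup = (9 + 4·12 + 21)/6 = 78/6 = 13; σ²_AV setup = ((21−9)/6)² = 4.000
te_Stage build = (13 + 4·14 + 15)/6 = 84/6 = 14; σ²_Stage build = ((15−13)/6)² = 0.111
te_Marketing push = (2 + 4·3 + 10)/6 = 24/6 = 4; σ²_Marketing push = ((10−2)/6)² = 1.778
te_Ticketing = (3 + 4·8 + 13)/6 = 48/6 = 8; σ²_Ticketing = ((13−3)/6)² = 2.778

Forward pass:
ES_Permits = 0; EF_Permits = 14
ES_Catering order = 0; EF_Catering order = 5
ES_AV setup = max(EF_Permits=14, EF_Catering order=5) = 14; EF_AV setup = 14+13 = 27
ES_Stage build = 14; EF_Stage build = 14+14 = 28
ES_Marketing push = 5; EF_Marketing push = 5+4 = 9
ES_Ticketing = max(EF_Catering order=5, EF_AV setup=27, EF_Stage build=28, EF_Marketing push=9) = 28; EF_Ticketing = 28+8 = 36
Expected project duration μ = 36 days. Critical path: Permits → Stage build → Ticketing.

Variance along critical path = 1.778 + 0.111 + 2.778 = 4.667
σ = √4.667 = 2.160 days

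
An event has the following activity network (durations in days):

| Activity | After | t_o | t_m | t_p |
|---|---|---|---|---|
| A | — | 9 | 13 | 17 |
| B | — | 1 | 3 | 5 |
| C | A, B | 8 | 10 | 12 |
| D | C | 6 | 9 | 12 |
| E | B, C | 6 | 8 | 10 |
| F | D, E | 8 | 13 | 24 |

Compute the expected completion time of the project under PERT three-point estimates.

46 days

te_A = (9 + 4·13 + 17)/6 = 78/6 = 13
te_B = (1 + 4·3 + 5)/6 = 18/6 = 3
te_C = (8 + 4·10 + 12)/6 = 60/6 = 10
te_D = (6 + 4·9 + 12)/6 = 54/6 = 9
te_E = (6 + 4·8 + 10)/6 = 48/6 = 8
te_F = (8 + 4·13 + 24)/6 = 84/6 = 14

Forward pass:
ES_A = 0; EF_A = 13
ES_B = 0; EF_B = 3
ES_C = max(EF_A=13, EF_B=3) = 13; EF_C = 13+10 = 23
ES_D = 23; EF_D = 23+9 = 32
ES_E = max(EF_B=3, EF_C=23) = 23; EF_E = 23+8 = 31
ES_F = max(EF_D=32, EF_E=31) = 32; EF_F = 32+14 = 46
Expected project duration μ = 46 days. Critical path: A → C → D → F.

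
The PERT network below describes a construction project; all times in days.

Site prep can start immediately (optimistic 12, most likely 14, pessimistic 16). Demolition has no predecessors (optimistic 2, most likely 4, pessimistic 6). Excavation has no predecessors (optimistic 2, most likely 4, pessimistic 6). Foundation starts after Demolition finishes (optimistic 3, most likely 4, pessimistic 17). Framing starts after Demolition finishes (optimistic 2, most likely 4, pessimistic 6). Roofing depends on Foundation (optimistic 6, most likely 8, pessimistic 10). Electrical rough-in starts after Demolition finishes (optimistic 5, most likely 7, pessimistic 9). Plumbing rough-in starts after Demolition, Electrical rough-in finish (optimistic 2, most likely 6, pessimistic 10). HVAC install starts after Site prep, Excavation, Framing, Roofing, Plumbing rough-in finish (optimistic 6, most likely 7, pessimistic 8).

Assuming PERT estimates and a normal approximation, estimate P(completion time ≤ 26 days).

0.653

te_Site prep = (12 + 4·14 + 16)/6 = 84/6 = 14; σ²_Site prep = ((16−12)/6)² = 0.444
te_Demolition = (2 + 4·4 + 6)/6 = 24/6 = 4; σ²_Demolition = ((6−2)/6)² = 0.444
te_Excavation = (2 + 4·4 + 6)/6 = 24/6 = 4; σ²_Excavation = ((6−2)/6)² = 0.444
te_Foundation = (3 + 4·4 + 17)/6 = 36/6 = 6; σ²_Foundation = ((17−3)/6)² = 5.444
te_Framing = (2 + 4·4 + 6)/6 = 24/6 = 4; σ²_Framing = ((6−2)/6)² = 0.444
te_Roofing = (6 + 4·8 + 10)/6 = 48/6 = 8; σ²_Roofing = ((10−6)/6)² = 0.444
te_Electrical rough-in = (5 + 4·7 + 9)/6 = 42/6 = 7; σ²_Electrical rough-in = ((9−5)/6)² = 0.444
te_Plumbing rough-in = (2 + 4·6 + 10)/6 = 36/6 = 6; σ²_Plumbing rough-in = ((10−2)/6)² = 1.778
te_HVAC install = (6 + 4·7 + 8)/6 = 42/6 = 7; σ²_HVAC install = ((8−6)/6)² = 0.111

Forward pass:
ES_Site prep = 0; EF_Site prep = 14
ES_Demolition = 0; EF_Demolition = 4
ES_Excavation = 0; EF_Excavation = 4
ES_Foundation = 4; EF_Foundation = 4+6 = 10
ES_Framing = 4; EF_Framing = 4+4 = 8
ES_Roofing = 10; EF_Roofing = 10+8 = 18
ES_Electrical rough-in = 4; EF_Electrical rough-in = 4+7 = 11
ES_Plumbing rough-in = max(EF_Demolition=4, EF_Electrical rough-in=11) = 11; EF_Plumbing rough-in = 11+6 = 17
ES_HVAC install = max(EF_Site prep=14, EF_Excavation=4, EF_Framing=8, EF_Roofing=18, EF_Plumbing rough-in=17) = 18; EF_HVAC install = 18+7 = 25
Expected project duration μ = 25 days. Critical path: Demolition → Foundation → Roofing → HVAC install.

Variance along critical path = 0.444 + 5.444 + 0.444 + 0.111 = 6.444; σ = √6.444 = 2.539 days.
Z = (26 − 25) / 2.539 = 0.394
P(T ≤ 26) = Φ(0.394) ≈ 0.653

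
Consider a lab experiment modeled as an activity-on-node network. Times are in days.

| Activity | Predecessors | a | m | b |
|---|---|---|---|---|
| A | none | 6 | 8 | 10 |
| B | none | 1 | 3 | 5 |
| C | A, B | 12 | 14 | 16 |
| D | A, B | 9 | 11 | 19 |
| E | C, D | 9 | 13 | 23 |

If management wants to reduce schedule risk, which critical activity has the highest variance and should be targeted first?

E

te_A = (6 + 4·8 + 10)/6 = 48/6 = 8; σ²_A = ((10−6)/6)² = 0.444
te_B = (1 + 4·3 + 5)/6 = 18/6 = 3; σ²_B = ((5−1)/6)² = 0.444
te_C = (12 + 4·14 + 16)/6 = 84/6 = 14; σ²_C = ((16−12)/6)² = 0.444
te_D = (9 + 4·11 + 19)/6 = 72/6 = 12; σ²_D = ((19−9)/6)² = 2.778
te_E = (9 + 4·13 + 23)/6 = 84/6 = 14; σ²_E = ((23−9)/6)² = 5.444

Forward pass:
ES_A = 0; EF_A = 8
ES_B = 0; EF_B = 3
ES_C = max(EF_A=8, EF_B=3) = 8; EF_C = 8+14 = 22
ES_D = max(EF_A=8, EF_B=3) = 8; EF_D = 8+12 = 20
ES_E = max(EF_C=22, EF_D=20) = 22; EF_E = 22+14 = 36
Expected project duration μ = 36 days. Critical path: A → C → E.

Variances on critical path: σ²_A=0.444, σ²_C=0.444, σ²_E=5.444.
Largest is σ²_E = 5.444.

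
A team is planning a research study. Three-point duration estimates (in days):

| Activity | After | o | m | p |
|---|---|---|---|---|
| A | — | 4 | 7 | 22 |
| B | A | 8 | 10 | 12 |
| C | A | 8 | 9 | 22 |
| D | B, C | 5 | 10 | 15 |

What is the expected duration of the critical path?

30 days

te_A = (4 + 4·7 + 22)/6 = 54/6 = 9
te_B = (8 + 4·10 + 12)/6 = 60/6 = 10
te_C = (8 + 4·9 + 22)/6 = 66/6 = 11
te_D = (5 + 4·10 + 15)/6 = 60/6 = 10

Forward pass:
ES_A = 0; EF_A = 9
ES_B = 9; EF_B = 9+10 = 19
ES_C = 9; EF_C = 9+11 = 20
ES_D = max(EF_B=19, EF_C=20) = 20; EF_D = 20+10 = 30
Expected project duration μ = 30 days. Critical path: A → C → D.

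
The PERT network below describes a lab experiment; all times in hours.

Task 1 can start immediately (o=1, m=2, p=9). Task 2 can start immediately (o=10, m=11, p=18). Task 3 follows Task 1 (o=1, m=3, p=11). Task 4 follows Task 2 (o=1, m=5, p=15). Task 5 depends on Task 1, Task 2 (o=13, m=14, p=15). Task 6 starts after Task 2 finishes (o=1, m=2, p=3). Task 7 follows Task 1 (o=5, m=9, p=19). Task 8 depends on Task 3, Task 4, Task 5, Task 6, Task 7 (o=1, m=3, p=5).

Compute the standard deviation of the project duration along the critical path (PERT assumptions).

te_Task 1 = (1 + 4·2 + 9)/6 = 18/6 = 3; σ²_Task 1 = ((9−1)/6)² = 1.778
te_Task 2 = (10 + 4·11 + 18)/6 = 72/6 = 12; σ²_Task 2 = ((18−10)/6)² = 1.778
te_Task 3 = (1 + 4·3 + 11)/6 = 24/6 = 4; σ²_Task 3 = ((11−1)/6)² = 2.778
te_Task 4 = (1 + 4·5 + 15)/6 = 36/6 = 6; σ²_Task 4 = ((15−1)/6)² = 5.444
te_Task 5 = (13 + 4·14 + 15)/6 = 84/6 = 14; σ²_Task 5 = ((15−13)/6)² = 0.111
te_Task 6 = (1 + 4·2 + 3)/6 = 12/6 = 2; σ²_Task 6 = ((3−1)/6)² = 0.111
te_Task 7 = (5 + 4·9 + 19)/6 = 60/6 = 10; σ²_Task 7 = ((19−5)/6)² = 5.444
te_Task 8 = (1 + 4·3 + 5)/6 = 18/6 = 3; σ²_Task 8 = ((5−1)/6)² = 0.444

Forward pass:
ES_Task 1 = 0; EF_Task 1 = 3
ES_Task 2 = 0; EF_Task 2 = 12
ES_Task 3 = 3; EF_Task 3 = 3+4 = 7
ES_Task 4 = 12; EF_Task 4 = 12+6 = 18
ES_Task 5 = max(EF_Task 1=3, EF_Task 2=12) = 12; EF_Task 5 = 12+14 = 26
ES_Task 6 = 12; EF_Task 6 = 12+2 = 14
ES_Task 7 = 3; EF_Task 7 = 3+10 = 13
ES_Task 8 = max(EF_Task 3=7, EF_Task 4=18, EF_Task 5=26, EF_Task 6=14, EF_Task 7=13) = 26; EF_Task 8 = 26+3 = 29
Expected project duration μ = 29 hours. Critical path: Task 2 → Task 5 → Task 8.

Variance along critical path = 1.778 + 0.111 + 0.444 = 2.333
σ = √2.333 = 1.528 hours

1.53 hours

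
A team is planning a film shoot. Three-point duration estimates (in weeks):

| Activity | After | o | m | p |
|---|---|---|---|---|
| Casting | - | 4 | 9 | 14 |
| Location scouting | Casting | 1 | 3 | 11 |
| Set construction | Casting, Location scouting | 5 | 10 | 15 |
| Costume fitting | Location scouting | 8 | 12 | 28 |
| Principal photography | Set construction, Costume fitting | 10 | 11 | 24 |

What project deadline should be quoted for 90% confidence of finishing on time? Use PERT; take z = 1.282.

te_Casting = (4 + 4·9 + 14)/6 = 54/6 = 9; σ²_Casting = ((14−4)/6)² = 2.778
te_Location scouting = (1 + 4·3 + 11)/6 = 24/6 = 4; σ²_Location scouting = ((11−1)/6)² = 2.778
te_Set construction = (5 + 4·10 + 15)/6 = 60/6 = 10; σ²_Set construction = ((15−5)/6)² = 2.778
te_Costume fitting = (8 + 4·12 + 28)/6 = 84/6 = 14; σ²_Costume fitting = ((28−8)/6)² = 11.111
te_Principal photography = (10 + 4·11 + 24)/6 = 78/6 = 13; σ²_Principal photography = ((24−10)/6)² = 5.444

Forward pass:
ES_Casting = 0; EF_Casting = 9
ES_Location scouting = 9; EF_Location scouting = 9+4 = 13
ES_Set construction = max(EF_Casting=9, EF_Location scouting=13) = 13; EF_Set construction = 13+10 = 23
ES_Costume fitting = 13; EF_Costume fitting = 13+14 = 27
ES_Principal photography = max(EF_Set construction=23, EF_Costume fitting=27) = 27; EF_Principal photography = 27+13 = 40
Expected project duration μ = 40 weeks. Critical path: Casting → Location scouting → Costume fitting → Principal photography.

Variance along critical path = 2.778 + 2.778 + 11.111 + 5.444 = 22.111; σ = 4.702 weeks.
D = μ + z·σ = 40 + 1.282·4.702 = 46.0 weeks

46.0 weeks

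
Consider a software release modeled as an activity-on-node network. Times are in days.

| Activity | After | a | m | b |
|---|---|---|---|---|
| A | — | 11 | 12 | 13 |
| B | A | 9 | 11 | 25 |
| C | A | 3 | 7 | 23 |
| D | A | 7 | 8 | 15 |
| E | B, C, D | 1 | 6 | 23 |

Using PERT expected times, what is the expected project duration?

te_A = (11 + 4·12 + 13)/6 = 72/6 = 12
te_B = (9 + 4·11 + 25)/6 = 78/6 = 13
te_C = (3 + 4·7 + 23)/6 = 54/6 = 9
te_D = (7 + 4·8 + 15)/6 = 54/6 = 9
te_E = (1 + 4·6 + 23)/6 = 48/6 = 8

Forward pass:
ES_A = 0; EF_A = 12
ES_B = 12; EF_B = 12+13 = 25
ES_C = 12; EF_C = 12+9 = 21
ES_D = 12; EF_D = 12+9 = 21
ES_E = max(EF_B=25, EF_C=21, EF_D=21) = 25; EF_E = 25+8 = 33
Expected project duration μ = 33 days. Critical path: A → B → E.

33 days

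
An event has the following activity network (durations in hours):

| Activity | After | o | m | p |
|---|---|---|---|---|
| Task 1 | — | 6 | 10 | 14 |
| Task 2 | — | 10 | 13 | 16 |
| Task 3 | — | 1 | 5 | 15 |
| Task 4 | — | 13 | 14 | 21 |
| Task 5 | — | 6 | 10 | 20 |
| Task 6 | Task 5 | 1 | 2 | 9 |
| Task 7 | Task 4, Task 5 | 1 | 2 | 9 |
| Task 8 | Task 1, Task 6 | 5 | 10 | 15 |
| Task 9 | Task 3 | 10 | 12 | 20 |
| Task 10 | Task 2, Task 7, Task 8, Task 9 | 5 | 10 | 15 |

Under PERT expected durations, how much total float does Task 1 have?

4 hours

te_Task 1 = (6 + 4·10 + 14)/6 = 60/6 = 10
te_Task 2 = (10 + 4·13 + 16)/6 = 78/6 = 13
te_Task 3 = (1 + 4·5 + 15)/6 = 36/6 = 6
te_Task 4 = (13 + 4·14 + 21)/6 = 90/6 = 15
te_Task 5 = (6 + 4·10 + 20)/6 = 66/6 = 11
te_Task 6 = (1 + 4·2 + 9)/6 = 18/6 = 3
te_Task 7 = (1 + 4·2 + 9)/6 = 18/6 = 3
te_Task 8 = (5 + 4·10 + 15)/6 = 60/6 = 10
te_Task 9 = (10 + 4·12 + 20)/6 = 78/6 = 13
te_Task 10 = (5 + 4·10 + 15)/6 = 60/6 = 10

Forward pass:
ES_Task 1 = 0; EF_Task 1 = 10
ES_Task 2 = 0; EF_Task 2 = 13
ES_Task 3 = 0; EF_Task 3 = 6
ES_Task 4 = 0; EF_Task 4 = 15
ES_Task 5 = 0; EF_Task 5 = 11
ES_Task 6 = 11; EF_Task 6 = 11+3 = 14
ES_Task 7 = max(EF_Task 4=15, EF_Task 5=11) = 15; EF_Task 7 = 15+3 = 18
ES_Task 8 = max(EF_Task 1=10, EF_Task 6=14) = 14; EF_Task 8 = 14+10 = 24
ES_Task 9 = 6; EF_Task 9 = 6+13 = 19
ES_Task 10 = max(EF_Task 2=13, EF_Task 7=18, EF_Task 8=24, EF_Task 9=19) = 24; EF_Task 10 = 24+10 = 34
Expected project duration μ = 34 hours. Critical path: Task 5 → Task 6 → Task 8 → Task 10.

Backward pass:
LF_Task 10 = 34; LS_Task 10 = 34−10 = 24
LF_Task 9 = LS_Task 10 = 24; LS_Task 9 = 24−13 = 11
LF_Task 8 = LS_Task 10 = 24; LS_Task 8 = 24−10 = 14
LF_Task 7 = LS_Task 10 = 24; LS_Task 7 = 24−3 = 21
LF_Task 6 = LS_Task 8 = 14; LS_Task 6 = 14−3 = 11
LF_Task 5 = min(LS_Task 6=11, LS_Task 7=21) = 11; LS_Task 5 = 11−11 = 0
LF_Task 4 = LS_Task 7 = 21; LS_Task 4 = 21−15 = 6
LF_Task 3 = LS_Task 9 = 11; LS_Task 3 = 11−6 = 5
LF_Task 2 = LS_Task 10 = 24; LS_Task 2 = 24−13 = 11
LF_Task 1 = LS_Task 8 = 14; LS_Task 1 = 14−10 = 4
Slack_Task 1 = LS_Task 1 − ES_Task 1 = 4 − 0 = 4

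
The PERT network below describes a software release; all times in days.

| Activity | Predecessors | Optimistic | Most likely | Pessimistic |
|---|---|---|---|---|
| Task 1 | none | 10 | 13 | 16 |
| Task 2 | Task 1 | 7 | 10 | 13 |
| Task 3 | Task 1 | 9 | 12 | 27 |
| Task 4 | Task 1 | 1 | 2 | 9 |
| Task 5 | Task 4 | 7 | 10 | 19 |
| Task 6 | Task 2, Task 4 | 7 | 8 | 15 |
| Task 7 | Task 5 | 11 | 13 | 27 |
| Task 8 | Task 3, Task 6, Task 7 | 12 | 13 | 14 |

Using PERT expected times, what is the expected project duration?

te_Task 1 = (10 + 4·13 + 16)/6 = 78/6 = 13
te_Task 2 = (7 + 4·10 + 13)/6 = 60/6 = 10
te_Task 3 = (9 + 4·12 + 27)/6 = 84/6 = 14
te_Task 4 = (1 + 4·2 + 9)/6 = 18/6 = 3
te_Task 5 = (7 + 4·10 + 19)/6 = 66/6 = 11
te_Task 6 = (7 + 4·8 + 15)/6 = 54/6 = 9
te_Task 7 = (11 + 4·13 + 27)/6 = 90/6 = 15
te_Task 8 = (12 + 4·13 + 14)/6 = 78/6 = 13

Forward pass:
ES_Task 1 = 0; EF_Task 1 = 13
ES_Task 2 = 13; EF_Task 2 = 13+10 = 23
ES_Task 3 = 13; EF_Task 3 = 13+14 = 27
ES_Task 4 = 13; EF_Task 4 = 13+3 = 16
ES_Task 5 = 16; EF_Task 5 = 16+11 = 27
ES_Task 6 = max(EF_Task 2=23, EF_Task 4=16) = 23; EF_Task 6 = 23+9 = 32
ES_Task 7 = 27; EF_Task 7 = 27+15 = 42
ES_Task 8 = max(EF_Task 3=27, EF_Task 6=32, EF_Task 7=42) = 42; EF_Task 8 = 42+13 = 55
Expected project duration μ = 55 days. Critical path: Task 1 → Task 4 → Task 5 → Task 7 → Task 8.

55 days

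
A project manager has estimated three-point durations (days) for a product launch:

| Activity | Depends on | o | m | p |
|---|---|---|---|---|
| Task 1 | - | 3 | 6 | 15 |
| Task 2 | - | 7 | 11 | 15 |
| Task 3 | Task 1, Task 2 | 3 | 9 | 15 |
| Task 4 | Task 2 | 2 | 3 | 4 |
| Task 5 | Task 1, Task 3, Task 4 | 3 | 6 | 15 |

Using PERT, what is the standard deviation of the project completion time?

3.13 days

te_Task 1 = (3 + 4·6 + 15)/6 = 42/6 = 7; σ²_Task 1 = ((15−3)/6)² = 4.000
te_Task 2 = (7 + 4·11 + 15)/6 = 66/6 = 11; σ²_Task 2 = ((15−7)/6)² = 1.778
te_Task 3 = (3 + 4·9 + 15)/6 = 54/6 = 9; σ²_Task 3 = ((15−3)/6)² = 4.000
te_Task 4 = (2 + 4·3 + 4)/6 = 18/6 = 3; σ²_Task 4 = ((4−2)/6)² = 0.111
te_Task 5 = (3 + 4·6 + 15)/6 = 42/6 = 7; σ²_Task 5 = ((15−3)/6)² = 4.000

Forward pass:
ES_Task 1 = 0; EF_Task 1 = 7
ES_Task 2 = 0; EF_Task 2 = 11
ES_Task 3 = max(EF_Task 1=7, EF_Task 2=11) = 11; EF_Task 3 = 11+9 = 20
ES_Task 4 = 11; EF_Task 4 = 11+3 = 14
ES_Task 5 = max(EF_Task 1=7, EF_Task 3=20, EF_Task 4=14) = 20; EF_Task 5 = 20+7 = 27
Expected project duration μ = 27 days. Critical path: Task 2 → Task 3 → Task 5.

Variance along critical path = 1.778 + 4.000 + 4.000 = 9.778
σ = √9.778 = 3.127 days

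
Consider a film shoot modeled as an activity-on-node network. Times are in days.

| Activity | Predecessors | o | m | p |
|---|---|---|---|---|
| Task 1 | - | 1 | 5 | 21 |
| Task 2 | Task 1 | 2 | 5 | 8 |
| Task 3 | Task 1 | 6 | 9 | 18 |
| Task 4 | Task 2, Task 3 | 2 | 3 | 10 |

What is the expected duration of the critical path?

21 days

te_Task 1 = (1 + 4·5 + 21)/6 = 42/6 = 7
te_Task 2 = (2 + 4·5 + 8)/6 = 30/6 = 5
te_Task 3 = (6 + 4·9 + 18)/6 = 60/6 = 10
te_Task 4 = (2 + 4·3 + 10)/6 = 24/6 = 4

Forward pass:
ES_Task 1 = 0; EF_Task 1 = 7
ES_Task 2 = 7; EF_Task 2 = 7+5 = 12
ES_Task 3 = 7; EF_Task 3 = 7+10 = 17
ES_Task 4 = max(EF_Task 2=12, EF_Task 3=17) = 17; EF_Task 4 = 17+4 = 21
Expected project duration μ = 21 days. Critical path: Task 1 → Task 3 → Task 4.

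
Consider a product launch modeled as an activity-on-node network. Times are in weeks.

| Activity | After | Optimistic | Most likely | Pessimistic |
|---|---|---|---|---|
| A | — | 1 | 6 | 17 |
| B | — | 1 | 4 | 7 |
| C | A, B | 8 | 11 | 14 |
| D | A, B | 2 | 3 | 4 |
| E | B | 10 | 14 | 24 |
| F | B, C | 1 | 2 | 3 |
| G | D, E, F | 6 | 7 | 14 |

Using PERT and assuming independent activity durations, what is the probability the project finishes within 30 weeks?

0.736

te_A = (1 + 4·6 + 17)/6 = 42/6 = 7; σ²_A = ((17−1)/6)² = 7.111
te_B = (1 + 4·4 + 7)/6 = 24/6 = 4; σ²_B = ((7−1)/6)² = 1.000
te_C = (8 + 4·11 + 14)/6 = 66/6 = 11; σ²_C = ((14−8)/6)² = 1.000
te_D = (2 + 4·3 + 4)/6 = 18/6 = 3; σ²_D = ((4−2)/6)² = 0.111
te_E = (10 + 4·14 + 24)/6 = 90/6 = 15; σ²_E = ((24−10)/6)² = 5.444
te_F = (1 + 4·2 + 3)/6 = 12/6 = 2; σ²_F = ((3−1)/6)² = 0.111
te_G = (6 + 4·7 + 14)/6 = 48/6 = 8; σ²_G = ((14−6)/6)² = 1.778

Forward pass:
ES_A = 0; EF_A = 7
ES_B = 0; EF_B = 4
ES_C = max(EF_A=7, EF_B=4) = 7; EF_C = 7+11 = 18
ES_D = max(EF_A=7, EF_B=4) = 7; EF_D = 7+3 = 10
ES_E = 4; EF_E = 4+15 = 19
ES_F = max(EF_B=4, EF_C=18) = 18; EF_F = 18+2 = 20
ES_G = max(EF_D=10, EF_E=19, EF_F=20) = 20; EF_G = 20+8 = 28
Expected project duration μ = 28 weeks. Critical path: A → C → F → G.

Variance along critical path = 7.111 + 1.000 + 0.111 + 1.778 = 10.000; σ = √10.000 = 3.162 weeks.
Z = (30 − 28) / 3.162 = 0.632
P(T ≤ 30) = Φ(0.632) ≈ 0.736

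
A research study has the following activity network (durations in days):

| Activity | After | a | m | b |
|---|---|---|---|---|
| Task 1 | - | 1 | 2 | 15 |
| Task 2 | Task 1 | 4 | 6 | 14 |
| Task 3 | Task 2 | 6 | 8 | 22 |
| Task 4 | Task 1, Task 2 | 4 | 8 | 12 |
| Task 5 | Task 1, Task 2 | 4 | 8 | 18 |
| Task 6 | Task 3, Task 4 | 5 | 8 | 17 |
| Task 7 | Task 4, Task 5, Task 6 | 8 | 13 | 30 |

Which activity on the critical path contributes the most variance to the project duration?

Task 7

te_Task 1 = (1 + 4·2 + 15)/6 = 24/6 = 4; σ²_Task 1 = ((15−1)/6)² = 5.444
te_Task 2 = (4 + 4·6 + 14)/6 = 42/6 = 7; σ²_Task 2 = ((14−4)/6)² = 2.778
te_Task 3 = (6 + 4·8 + 22)/6 = 60/6 = 10; σ²_Task 3 = ((22−6)/6)² = 7.111
te_Task 4 = (4 + 4·8 + 12)/6 = 48/6 = 8; σ²_Task 4 = ((12−4)/6)² = 1.778
te_Task 5 = (4 + 4·8 + 18)/6 = 54/6 = 9; σ²_Task 5 = ((18−4)/6)² = 5.444
te_Task 6 = (5 + 4·8 + 17)/6 = 54/6 = 9; σ²_Task 6 = ((17−5)/6)² = 4.000
te_Task 7 = (8 + 4·13 + 30)/6 = 90/6 = 15; σ²_Task 7 = ((30−8)/6)² = 13.444

Forward pass:
ES_Task 1 = 0; EF_Task 1 = 4
ES_Task 2 = 4; EF_Task 2 = 4+7 = 11
ES_Task 3 = 11; EF_Task 3 = 11+10 = 21
ES_Task 4 = max(EF_Task 1=4, EF_Task 2=11) = 11; EF_Task 4 = 11+8 = 19
ES_Task 5 = max(EF_Task 1=4, EF_Task 2=11) = 11; EF_Task 5 = 11+9 = 20
ES_Task 6 = max(EF_Task 3=21, EF_Task 4=19) = 21; EF_Task 6 = 21+9 = 30
ES_Task 7 = max(EF_Task 4=19, EF_Task 5=20, EF_Task 6=30) = 30; EF_Task 7 = 30+15 = 45
Expected project duration μ = 45 days. Critical path: Task 1 → Task 2 → Task 3 → Task 6 → Task 7.

Variances on critical path: σ²_Task 1=5.444, σ²_Task 2=2.778, σ²_Task 3=7.111, σ²_Task 6=4.000, σ²_Task 7=13.444.
Largest is σ²_Task 7 = 13.444.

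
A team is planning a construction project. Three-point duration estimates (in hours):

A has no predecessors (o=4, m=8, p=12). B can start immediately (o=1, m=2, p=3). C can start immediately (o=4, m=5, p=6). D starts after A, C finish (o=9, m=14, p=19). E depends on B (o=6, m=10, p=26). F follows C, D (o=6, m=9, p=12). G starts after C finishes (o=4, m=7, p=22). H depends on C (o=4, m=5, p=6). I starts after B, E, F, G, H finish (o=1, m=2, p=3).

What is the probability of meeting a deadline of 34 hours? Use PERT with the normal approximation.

0.663

te_A = (4 + 4·8 + 12)/6 = 48/6 = 8; σ²_A = ((12−4)/6)² = 1.778
te_B = (1 + 4·2 + 3)/6 = 12/6 = 2; σ²_B = ((3−1)/6)² = 0.111
te_C = (4 + 4·5 + 6)/6 = 30/6 = 5; σ²_C = ((6−4)/6)² = 0.111
te_D = (9 + 4·14 + 19)/6 = 84/6 = 14; σ²_D = ((19−9)/6)² = 2.778
te_E = (6 + 4·10 + 26)/6 = 72/6 = 12; σ²_E = ((26−6)/6)² = 11.111
te_F = (6 + 4·9 + 12)/6 = 54/6 = 9; σ²_F = ((12−6)/6)² = 1.000
te_G = (4 + 4·7 + 22)/6 = 54/6 = 9; σ²_G = ((22−4)/6)² = 9.000
te_H = (4 + 4·5 + 6)/6 = 30/6 = 5; σ²_H = ((6−4)/6)² = 0.111
te_I = (1 + 4·2 + 3)/6 = 12/6 = 2; σ²_I = ((3−1)/6)² = 0.111

Forward pass:
ES_A = 0; EF_A = 8
ES_B = 0; EF_B = 2
ES_C = 0; EF_C = 5
ES_D = max(EF_A=8, EF_C=5) = 8; EF_D = 8+14 = 22
ES_E = 2; EF_E = 2+12 = 14
ES_F = max(EF_C=5, EF_D=22) = 22; EF_F = 22+9 = 31
ES_G = 5; EF_G = 5+9 = 14
ES_H = 5; EF_H = 5+5 = 10
ES_I = max(EF_B=2, EF_E=14, EF_F=31, EF_G=14, EF_H=10) = 31; EF_I = 31+2 = 33
Expected project duration μ = 33 hours. Critical path: A → D → F → I.

Variance along critical path = 1.778 + 2.778 + 1.000 + 0.111 = 5.667; σ = √5.667 = 2.380 hours.
Z = (34 − 33) / 2.380 = 0.420
P(T ≤ 34) = Φ(0.420) ≈ 0.663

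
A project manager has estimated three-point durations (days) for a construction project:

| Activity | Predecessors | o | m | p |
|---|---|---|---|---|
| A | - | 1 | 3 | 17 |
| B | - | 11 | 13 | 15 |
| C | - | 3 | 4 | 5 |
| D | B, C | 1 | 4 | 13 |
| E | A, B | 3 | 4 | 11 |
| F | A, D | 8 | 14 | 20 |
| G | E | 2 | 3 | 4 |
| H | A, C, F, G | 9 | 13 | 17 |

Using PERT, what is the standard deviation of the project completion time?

3.20 days

te_A = (1 + 4·3 + 17)/6 = 30/6 = 5; σ²_A = ((17−1)/6)² = 7.111
te_B = (11 + 4·13 + 15)/6 = 78/6 = 13; σ²_B = ((15−11)/6)² = 0.444
te_C = (3 + 4·4 + 5)/6 = 24/6 = 4; σ²_C = ((5−3)/6)² = 0.111
te_D = (1 + 4·4 + 13)/6 = 30/6 = 5; σ²_D = ((13−1)/6)² = 4.000
te_E = (3 + 4·4 + 11)/6 = 30/6 = 5; σ²_E = ((11−3)/6)² = 1.778
te_F = (8 + 4·14 + 20)/6 = 84/6 = 14; σ²_F = ((20−8)/6)² = 4.000
te_G = (2 + 4·3 + 4)/6 = 18/6 = 3; σ²_G = ((4−2)/6)² = 0.111
te_H = (9 + 4·13 + 17)/6 = 78/6 = 13; σ²_H = ((17−9)/6)² = 1.778

Forward pass:
ES_A = 0; EF_A = 5
ES_B = 0; EF_B = 13
ES_C = 0; EF_C = 4
ES_D = max(EF_B=13, EF_C=4) = 13; EF_D = 13+5 = 18
ES_E = max(EF_A=5, EF_B=13) = 13; EF_E = 13+5 = 18
ES_F = max(EF_A=5, EF_D=18) = 18; EF_F = 18+14 = 32
ES_G = 18; EF_G = 18+3 = 21
ES_H = max(EF_A=5, EF_C=4, EF_F=32, EF_G=21) = 32; EF_H = 32+13 = 45
Expected project duration μ = 45 days. Critical path: B → D → F → H.

Variance along critical path = 0.444 + 4.000 + 4.000 + 1.778 = 10.222
σ = √10.222 = 3.197 days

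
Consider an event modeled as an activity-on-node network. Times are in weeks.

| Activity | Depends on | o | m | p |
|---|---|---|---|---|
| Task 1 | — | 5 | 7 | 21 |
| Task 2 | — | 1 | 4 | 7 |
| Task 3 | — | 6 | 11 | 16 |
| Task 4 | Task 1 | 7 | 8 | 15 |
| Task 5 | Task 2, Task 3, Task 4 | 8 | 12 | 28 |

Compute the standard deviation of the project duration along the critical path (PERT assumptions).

te_Task 1 = (5 + 4·7 + 21)/6 = 54/6 = 9; σ²_Task 1 = ((21−5)/6)² = 7.111
te_Task 2 = (1 + 4·4 + 7)/6 = 24/6 = 4; σ²_Task 2 = ((7−1)/6)² = 1.000
te_Task 3 = (6 + 4·11 + 16)/6 = 66/6 = 11; σ²_Task 3 = ((16−6)/6)² = 2.778
te_Task 4 = (7 + 4·8 + 15)/6 = 54/6 = 9; σ²_Task 4 = ((15−7)/6)² = 1.778
te_Task 5 = (8 + 4·12 + 28)/6 = 84/6 = 14; σ²_Task 5 = ((28−8)/6)² = 11.111

Forward pass:
ES_Task 1 = 0; EF_Task 1 = 9
ES_Task 2 = 0; EF_Task 2 = 4
ES_Task 3 = 0; EF_Task 3 = 11
ES_Task 4 = 9; EF_Task 4 = 9+9 = 18
ES_Task 5 = max(EF_Task 2=4, EF_Task 3=11, EF_Task 4=18) = 18; EF_Task 5 = 18+14 = 32
Expected project duration μ = 32 weeks. Critical path: Task 1 → Task 4 → Task 5.

Variance along critical path = 7.111 + 1.778 + 11.111 = 20.000
σ = √20.000 = 4.472 weeks

4.47 weeks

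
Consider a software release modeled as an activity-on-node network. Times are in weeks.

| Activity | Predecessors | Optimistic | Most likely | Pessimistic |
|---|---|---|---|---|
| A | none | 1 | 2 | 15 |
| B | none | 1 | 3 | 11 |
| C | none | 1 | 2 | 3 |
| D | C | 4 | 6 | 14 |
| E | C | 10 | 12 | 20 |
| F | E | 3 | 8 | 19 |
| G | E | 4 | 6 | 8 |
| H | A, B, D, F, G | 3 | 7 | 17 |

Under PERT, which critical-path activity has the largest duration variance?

F

te_A = (1 + 4·2 + 15)/6 = 24/6 = 4; σ²_A = ((15−1)/6)² = 5.444
te_B = (1 + 4·3 + 11)/6 = 24/6 = 4; σ²_B = ((11−1)/6)² = 2.778
te_C = (1 + 4·2 + 3)/6 = 12/6 = 2; σ²_C = ((3−1)/6)² = 0.111
te_D = (4 + 4·6 + 14)/6 = 42/6 = 7; σ²_D = ((14−4)/6)² = 2.778
te_E = (10 + 4·12 + 20)/6 = 78/6 = 13; σ²_E = ((20−10)/6)² = 2.778
te_F = (3 + 4·8 + 19)/6 = 54/6 = 9; σ²_F = ((19−3)/6)² = 7.111
te_G = (4 + 4·6 + 8)/6 = 36/6 = 6; σ²_G = ((8−4)/6)² = 0.444
te_H = (3 + 4·7 + 17)/6 = 48/6 = 8; σ²_H = ((17−3)/6)² = 5.444

Forward pass:
ES_A = 0; EF_A = 4
ES_B = 0; EF_B = 4
ES_C = 0; EF_C = 2
ES_D = 2; EF_D = 2+7 = 9
ES_E = 2; EF_E = 2+13 = 15
ES_F = 15; EF_F = 15+9 = 24
ES_G = 15; EF_G = 15+6 = 21
ES_H = max(EF_A=4, EF_B=4, EF_D=9, EF_F=24, EF_G=21) = 24; EF_H = 24+8 = 32
Expected project duration μ = 32 weeks. Critical path: C → E → F → H.

Variances on critical path: σ²_C=0.111, σ²_E=2.778, σ²_F=7.111, σ²_H=5.444.
Largest is σ²_F = 7.111.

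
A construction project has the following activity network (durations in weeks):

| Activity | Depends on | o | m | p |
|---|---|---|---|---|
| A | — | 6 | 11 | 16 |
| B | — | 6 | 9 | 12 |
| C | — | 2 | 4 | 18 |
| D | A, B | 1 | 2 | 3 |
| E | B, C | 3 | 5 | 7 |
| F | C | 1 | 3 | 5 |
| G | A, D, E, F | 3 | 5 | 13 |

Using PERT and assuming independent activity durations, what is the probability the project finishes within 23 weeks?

0.928

te_A = (6 + 4·11 + 16)/6 = 66/6 = 11; σ²_A = ((16−6)/6)² = 2.778
te_B = (6 + 4·9 + 12)/6 = 54/6 = 9; σ²_B = ((12−6)/6)² = 1.000
te_C = (2 + 4·4 + 18)/6 = 36/6 = 6; σ²_C = ((18−2)/6)² = 7.111
te_D = (1 + 4·2 + 3)/6 = 12/6 = 2; σ²_D = ((3−1)/6)² = 0.111
te_E = (3 + 4·5 + 7)/6 = 30/6 = 5; σ²_E = ((7−3)/6)² = 0.444
te_F = (1 + 4·3 + 5)/6 = 18/6 = 3; σ²_F = ((5−1)/6)² = 0.444
te_G = (3 + 4·5 + 13)/6 = 36/6 = 6; σ²_G = ((13−3)/6)² = 2.778

Forward pass:
ES_A = 0; EF_A = 11
ES_B = 0; EF_B = 9
ES_C = 0; EF_C = 6
ES_D = max(EF_A=11, EF_B=9) = 11; EF_D = 11+2 = 13
ES_E = max(EF_B=9, EF_C=6) = 9; EF_E = 9+5 = 14
ES_F = 6; EF_F = 6+3 = 9
ES_G = max(EF_A=11, EF_D=13, EF_E=14, EF_F=9) = 14; EF_G = 14+6 = 20
Expected project duration μ = 20 weeks. Critical path: B → E → G.

Variance along critical path = 1.000 + 0.444 + 2.778 = 4.222; σ = √4.222 = 2.055 weeks.
Z = (23 − 20) / 2.055 = 1.460
P(T ≤ 23) = Φ(1.460) ≈ 0.928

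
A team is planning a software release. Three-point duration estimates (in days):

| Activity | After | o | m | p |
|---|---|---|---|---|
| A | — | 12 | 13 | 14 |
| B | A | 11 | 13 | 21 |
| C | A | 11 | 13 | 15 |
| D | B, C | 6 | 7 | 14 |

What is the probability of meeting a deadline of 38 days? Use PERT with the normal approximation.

0.918

te_A = (12 + 4·13 + 14)/6 = 78/6 = 13; σ²_A = ((14−12)/6)² = 0.111
te_B = (11 + 4·13 + 21)/6 = 84/6 = 14; σ²_B = ((21−11)/6)² = 2.778
te_C = (11 + 4·13 + 15)/6 = 78/6 = 13; σ²_C = ((15−11)/6)² = 0.444
te_D = (6 + 4·7 + 14)/6 = 48/6 = 8; σ²_D = ((14−6)/6)² = 1.778

Forward pass:
ES_A = 0; EF_A = 13
ES_B = 13; EF_B = 13+14 = 27
ES_C = 13; EF_C = 13+13 = 26
ES_D = max(EF_B=27, EF_C=26) = 27; EF_D = 27+8 = 35
Expected project duration μ = 35 days. Critical path: A → B → D.

Variance along critical path = 0.111 + 2.778 + 1.778 = 4.667; σ = √4.667 = 2.160 days.
Z = (38 − 35) / 2.160 = 1.389
P(T ≤ 38) = Φ(1.389) ≈ 0.918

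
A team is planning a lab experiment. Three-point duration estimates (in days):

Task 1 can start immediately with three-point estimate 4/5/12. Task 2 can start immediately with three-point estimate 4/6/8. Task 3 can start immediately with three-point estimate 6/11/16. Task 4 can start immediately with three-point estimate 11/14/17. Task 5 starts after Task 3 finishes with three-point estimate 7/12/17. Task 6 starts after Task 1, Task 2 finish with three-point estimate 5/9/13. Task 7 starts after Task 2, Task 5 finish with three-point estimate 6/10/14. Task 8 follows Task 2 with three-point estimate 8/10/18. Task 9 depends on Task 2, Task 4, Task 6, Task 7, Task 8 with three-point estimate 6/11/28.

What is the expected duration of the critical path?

te_Task 1 = (4 + 4·5 + 12)/6 = 36/6 = 6
te_Task 2 = (4 + 4·6 + 8)/6 = 36/6 = 6
te_Task 3 = (6 + 4·11 + 16)/6 = 66/6 = 11
te_Task 4 = (11 + 4·14 + 17)/6 = 84/6 = 14
te_Task 5 = (7 + 4·12 + 17)/6 = 72/6 = 12
te_Task 6 = (5 + 4·9 + 13)/6 = 54/6 = 9
te_Task 7 = (6 + 4·10 + 14)/6 = 60/6 = 10
te_Task 8 = (8 + 4·10 + 18)/6 = 66/6 = 11
te_Task 9 = (6 + 4·11 + 28)/6 = 78/6 = 13

Forward pass:
ES_Task 1 = 0; EF_Task 1 = 6
ES_Task 2 = 0; EF_Task 2 = 6
ES_Task 3 = 0; EF_Task 3 = 11
ES_Task 4 = 0; EF_Task 4 = 14
ES_Task 5 = 11; EF_Task 5 = 11+12 = 23
ES_Task 6 = max(EF_Task 1=6, EF_Task 2=6) = 6; EF_Task 6 = 6+9 = 15
ES_Task 7 = max(EF_Task 2=6, EF_Task 5=23) = 23; EF_Task 7 = 23+10 = 33
ES_Task 8 = 6; EF_Task 8 = 6+11 = 17
ES_Task 9 = max(EF_Task 2=6, EF_Task 4=14, EF_Task 6=15, EF_Task 7=33, EF_Task 8=17) = 33; EF_Task 9 = 33+13 = 46
Expected project duration μ = 46 days. Critical path: Task 3 → Task 5 → Task 7 → Task 9.

46 days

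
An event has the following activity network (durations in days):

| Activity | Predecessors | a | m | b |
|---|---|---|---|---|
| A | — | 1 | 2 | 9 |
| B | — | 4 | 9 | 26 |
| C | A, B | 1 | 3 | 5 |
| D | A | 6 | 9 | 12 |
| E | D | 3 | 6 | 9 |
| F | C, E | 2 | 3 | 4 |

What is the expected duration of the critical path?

te_A = (1 + 4·2 + 9)/6 = 18/6 = 3
te_B = (4 + 4·9 + 26)/6 = 66/6 = 11
te_C = (1 + 4·3 + 5)/6 = 18/6 = 3
te_D = (6 + 4·9 + 12)/6 = 54/6 = 9
te_E = (3 + 4·6 + 9)/6 = 36/6 = 6
te_F = (2 + 4·3 + 4)/6 = 18/6 = 3

Forward pass:
ES_A = 0; EF_A = 3
ES_B = 0; EF_B = 11
ES_C = max(EF_A=3, EF_B=11) = 11; EF_C = 11+3 = 14
ES_D = 3; EF_D = 3+9 = 12
ES_E = 12; EF_E = 12+6 = 18
ES_F = max(EF_C=14, EF_E=18) = 18; EF_F = 18+3 = 21
Expected project duration μ = 21 days. Critical path: A → D → E → F.

21 days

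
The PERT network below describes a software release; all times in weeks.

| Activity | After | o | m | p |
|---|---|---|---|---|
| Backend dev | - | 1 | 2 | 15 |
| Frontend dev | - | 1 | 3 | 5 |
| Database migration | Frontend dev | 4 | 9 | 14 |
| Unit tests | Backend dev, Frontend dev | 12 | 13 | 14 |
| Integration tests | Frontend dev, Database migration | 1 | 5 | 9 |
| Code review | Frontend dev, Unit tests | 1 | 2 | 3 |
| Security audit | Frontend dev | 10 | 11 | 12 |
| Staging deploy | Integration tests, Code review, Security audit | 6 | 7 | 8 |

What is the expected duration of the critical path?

26 weeks

te_Backend dev = (1 + 4·2 + 15)/6 = 24/6 = 4
te_Frontend dev = (1 + 4·3 + 5)/6 = 18/6 = 3
te_Database migration = (4 + 4·9 + 14)/6 = 54/6 = 9
te_Unit tests = (12 + 4·13 + 14)/6 = 78/6 = 13
te_Integration tests = (1 + 4·5 + 9)/6 = 30/6 = 5
te_Code review = (1 + 4·2 + 3)/6 = 12/6 = 2
te_Security audit = (10 + 4·11 + 12)/6 = 66/6 = 11
te_Staging deploy = (6 + 4·7 + 8)/6 = 42/6 = 7

Forward pass:
ES_Backend dev = 0; EF_Backend dev = 4
ES_Frontend dev = 0; EF_Frontend dev = 3
ES_Database migration = 3; EF_Database migration = 3+9 = 12
ES_Unit tests = max(EF_Backend dev=4, EF_Frontend dev=3) = 4; EF_Unit tests = 4+13 = 17
ES_Integration tests = max(EF_Frontend dev=3, EF_Database migration=12) = 12; EF_Integration tests = 12+5 = 17
ES_Code review = max(EF_Frontend dev=3, EF_Unit tests=17) = 17; EF_Code review = 17+2 = 19
ES_Security audit = 3; EF_Security audit = 3+11 = 14
ES_Staging deploy = max(EF_Integration tests=17, EF_Code review=19, EF_Security audit=14) = 19; EF_Staging deploy = 19+7 = 26
Expected project duration μ = 26 weeks. Critical path: Backend dev → Unit tests → Code review → Staging deploy.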